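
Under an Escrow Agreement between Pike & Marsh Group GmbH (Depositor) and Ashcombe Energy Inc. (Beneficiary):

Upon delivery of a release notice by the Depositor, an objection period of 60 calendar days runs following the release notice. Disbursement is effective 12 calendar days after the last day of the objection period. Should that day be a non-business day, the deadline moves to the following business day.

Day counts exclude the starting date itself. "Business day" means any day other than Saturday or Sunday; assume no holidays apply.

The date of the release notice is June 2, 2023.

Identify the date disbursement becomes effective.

The last day of the objection period: June 2, 2023 + 60 days = August 1, 2023.
Adding 12 calendar days to August 1, 2023 gives August 13, 2023, which is the date disbursement becomes effective. That falls on a Sunday, so it rolls to the next business day, Monday, August 14, 2023.

August 14, 2023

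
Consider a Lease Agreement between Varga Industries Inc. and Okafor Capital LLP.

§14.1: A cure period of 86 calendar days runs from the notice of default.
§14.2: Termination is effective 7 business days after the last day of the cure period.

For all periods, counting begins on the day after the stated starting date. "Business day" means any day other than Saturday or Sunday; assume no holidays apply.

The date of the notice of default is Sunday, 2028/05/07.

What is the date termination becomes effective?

2028/08/10

Adding 86 calendar days to 2028/05/07 gives 2028/08/01, which is the last day of the cure period.
From Tuesday, 2028/08/01, 7 business days (Aug 2, Aug 3, Aug 4, Aug 7, Aug 8, Aug 9, Aug 10, skipping weekends) brings us to Thursday, 2028/08/10, which is the date termination becomes effective.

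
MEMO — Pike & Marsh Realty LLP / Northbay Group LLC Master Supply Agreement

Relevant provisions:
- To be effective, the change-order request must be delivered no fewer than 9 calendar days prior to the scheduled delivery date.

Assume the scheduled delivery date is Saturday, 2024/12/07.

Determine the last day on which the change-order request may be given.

2024/11/28

2024/12/07 minus 9 days is 2024/11/28.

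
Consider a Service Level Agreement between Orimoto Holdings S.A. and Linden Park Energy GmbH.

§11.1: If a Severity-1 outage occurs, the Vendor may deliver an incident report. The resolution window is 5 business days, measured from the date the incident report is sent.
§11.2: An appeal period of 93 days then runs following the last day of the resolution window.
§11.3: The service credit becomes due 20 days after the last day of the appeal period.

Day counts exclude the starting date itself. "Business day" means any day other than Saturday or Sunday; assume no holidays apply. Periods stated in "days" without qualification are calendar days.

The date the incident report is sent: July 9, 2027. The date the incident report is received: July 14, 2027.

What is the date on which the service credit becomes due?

November 6, 2027

From Friday, July 9, 2027, 5 business days (Jul 12, Jul 13, Jul 14, Jul 15, Jul 16, skipping weekends) brings us to Friday, July 16, 2027, which is the last day of the resolution window.
The last day of the appeal period: July 16, 2027 + 93 days = October 17, 2027.
The date on which the service credit becomes due: October 17, 2027 + 20 days = November 6, 2027.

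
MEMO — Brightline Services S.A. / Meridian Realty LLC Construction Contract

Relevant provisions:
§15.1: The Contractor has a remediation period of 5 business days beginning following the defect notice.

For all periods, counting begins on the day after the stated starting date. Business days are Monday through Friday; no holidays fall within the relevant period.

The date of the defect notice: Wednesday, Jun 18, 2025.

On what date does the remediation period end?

The last day of the remediation period: counting 5 business days from Wednesday, Jun 18, 2025 (Jun 19, Jun 20, Jun 23, Jun 24, Jun 25, skipping weekends) reaches Wednesday, Jun 25, 2025.

Jun 25, 2025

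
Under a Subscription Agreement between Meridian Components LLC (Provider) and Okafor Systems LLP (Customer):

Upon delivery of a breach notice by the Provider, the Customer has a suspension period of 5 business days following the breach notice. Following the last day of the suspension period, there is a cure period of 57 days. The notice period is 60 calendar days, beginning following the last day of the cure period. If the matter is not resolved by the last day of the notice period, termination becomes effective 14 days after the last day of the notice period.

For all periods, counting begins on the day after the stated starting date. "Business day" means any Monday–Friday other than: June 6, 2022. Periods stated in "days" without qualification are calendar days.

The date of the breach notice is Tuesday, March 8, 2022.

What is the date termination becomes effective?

July 24, 2022

The last day of the suspension period: 5 business days after Tuesday, March 8, 2022, skipping weekends — Mar 9, Mar 10, Mar 11, Mar 14, Mar 15 — lands on Tuesday, March 15, 2022.
Adding 57 calendar days to March 15, 2022 gives May 11, 2022, which is the last day of the cure period.
The last day of the notice period: 60 calendar days after May 11, 2022 is July 10, 2022.
The date termination becomes effective: July 10, 2022 + 14 days = July 24, 2022.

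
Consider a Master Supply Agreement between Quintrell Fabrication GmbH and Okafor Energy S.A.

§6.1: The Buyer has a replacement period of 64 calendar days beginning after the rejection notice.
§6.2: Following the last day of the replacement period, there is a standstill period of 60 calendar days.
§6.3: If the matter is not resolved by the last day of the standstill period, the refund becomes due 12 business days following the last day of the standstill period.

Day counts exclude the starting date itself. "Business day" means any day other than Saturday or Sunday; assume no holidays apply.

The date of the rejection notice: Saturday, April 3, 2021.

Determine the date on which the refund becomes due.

August 23, 2021

The last day of the replacement period: 64 calendar days after April 3, 2021 is June 6, 2021.
The last day of the standstill period: 60 calendar days after June 6, 2021 is August 5, 2021.
From Thursday, August 5, 2021, 12 business days (Aug 6, Aug 9, Aug 10, Aug 11, …, Aug 19, Aug 20, Aug 23, skipping weekends) brings us to Monday, August 23, 2021, which is the date on which the refund becomes due.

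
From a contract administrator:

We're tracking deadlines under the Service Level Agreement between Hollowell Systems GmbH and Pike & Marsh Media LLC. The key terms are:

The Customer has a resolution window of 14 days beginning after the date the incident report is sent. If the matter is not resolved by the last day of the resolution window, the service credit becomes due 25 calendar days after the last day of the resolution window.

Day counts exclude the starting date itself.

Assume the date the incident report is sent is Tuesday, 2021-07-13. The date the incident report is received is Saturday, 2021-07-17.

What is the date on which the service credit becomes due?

The last day of the resolution window: 2021-07-13 + 14 days = 2021-07-27.
The date on which the service credit becomes due: 2021-07-27 + 25 days = 2021-08-21.

2021-08-21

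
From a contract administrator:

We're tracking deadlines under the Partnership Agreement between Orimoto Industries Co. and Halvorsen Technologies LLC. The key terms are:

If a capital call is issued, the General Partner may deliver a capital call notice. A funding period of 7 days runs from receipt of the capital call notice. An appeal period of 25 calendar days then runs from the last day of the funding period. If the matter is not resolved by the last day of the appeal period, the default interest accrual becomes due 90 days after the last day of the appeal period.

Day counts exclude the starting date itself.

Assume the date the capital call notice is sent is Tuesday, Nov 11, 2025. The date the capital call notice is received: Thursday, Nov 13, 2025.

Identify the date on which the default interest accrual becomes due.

Mar 15, 2026

The last day of the funding period: Nov 13, 2025 + 7 days = Nov 20, 2025.
The last day of the appeal period: Nov 20, 2025 + 25 days = Dec 15, 2025.
Adding 90 calendar days to Dec 15, 2025 gives Mar 15, 2026, which is the date on which the default interest accrual becomes due.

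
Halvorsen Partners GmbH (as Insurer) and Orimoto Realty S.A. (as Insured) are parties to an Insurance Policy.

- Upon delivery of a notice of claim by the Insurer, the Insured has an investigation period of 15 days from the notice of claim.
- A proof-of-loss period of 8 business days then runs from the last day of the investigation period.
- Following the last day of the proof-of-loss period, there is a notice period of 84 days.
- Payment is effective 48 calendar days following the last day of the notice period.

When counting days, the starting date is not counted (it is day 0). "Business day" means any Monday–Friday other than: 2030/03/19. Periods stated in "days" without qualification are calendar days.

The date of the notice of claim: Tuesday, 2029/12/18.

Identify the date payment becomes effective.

2030/05/26

Adding 15 calendar days to 2029/12/18 gives 2030/01/02, which is the last day of the investigation period.
The last day of the proof-of-loss period: counting 8 business days from Wednesday, 2030/01/02 (Jan 3, Jan 4, Jan 7, Jan 8, Jan 9, Jan 10, Jan 11, Jan 14, skipping weekends) reaches Monday, 2030/01/14.
The last day of the notice period: 2030/01/14 + 84 days = 2030/04/08.
The date payment becomes effective: 2030/04/08 + 48 days = 2030/05/26.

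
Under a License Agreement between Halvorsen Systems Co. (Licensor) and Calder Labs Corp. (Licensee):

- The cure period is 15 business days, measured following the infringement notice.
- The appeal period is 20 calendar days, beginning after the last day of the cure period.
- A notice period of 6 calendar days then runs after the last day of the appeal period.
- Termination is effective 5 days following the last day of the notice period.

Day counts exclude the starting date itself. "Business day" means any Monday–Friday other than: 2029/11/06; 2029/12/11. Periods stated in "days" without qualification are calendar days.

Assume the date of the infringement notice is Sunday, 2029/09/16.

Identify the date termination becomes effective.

The last day of the cure period: 15 business days after Sunday, 2029/09/16, skipping weekends — Sep 17, Sep 18, Sep 19, Sep 20, …, Oct 3, Oct 4, Oct 5 — lands on Friday, 2029/10/05.
Adding 20 calendar days to 2029/10/05 gives 2029/10/25, which is the last day of the appeal period.
Adding 6 calendar days to 2029/10/25 gives 2029/10/31, which is the last day of the notice period.
The date termination becomes effective: 5 calendar days after 2029/10/31 is 2029/11/05.

2029/11/05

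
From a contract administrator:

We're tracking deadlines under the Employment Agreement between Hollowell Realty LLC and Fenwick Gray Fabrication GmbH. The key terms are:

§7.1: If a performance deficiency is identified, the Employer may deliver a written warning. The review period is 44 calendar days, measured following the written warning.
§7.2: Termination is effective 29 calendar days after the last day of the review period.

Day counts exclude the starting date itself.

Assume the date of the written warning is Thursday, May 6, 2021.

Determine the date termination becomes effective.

Adding 44 calendar days to May 6, 2021 gives June 19, 2021, which is the last day of the review period.
The date termination becomes effective: June 19, 2021 + 29 days = July 18, 2021.

July 18, 2021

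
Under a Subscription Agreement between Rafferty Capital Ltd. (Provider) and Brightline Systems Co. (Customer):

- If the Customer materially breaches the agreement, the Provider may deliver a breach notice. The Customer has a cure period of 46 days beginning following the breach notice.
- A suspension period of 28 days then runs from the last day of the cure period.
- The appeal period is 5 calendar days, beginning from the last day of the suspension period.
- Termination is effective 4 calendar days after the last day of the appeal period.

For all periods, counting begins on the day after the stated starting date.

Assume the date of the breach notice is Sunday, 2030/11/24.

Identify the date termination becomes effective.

2031/02/15

The last day of the cure period: 2030/11/24 + 46 days = 2031/01/09.
The last day of the suspension period: 2031/01/09 + 28 days = 2031/02/06.
The last day of the appeal period: 5 calendar days after 2031/02/06 is 2031/02/11.
The date termination becomes effective: 2031/02/11 + 4 days = 2031/02/15.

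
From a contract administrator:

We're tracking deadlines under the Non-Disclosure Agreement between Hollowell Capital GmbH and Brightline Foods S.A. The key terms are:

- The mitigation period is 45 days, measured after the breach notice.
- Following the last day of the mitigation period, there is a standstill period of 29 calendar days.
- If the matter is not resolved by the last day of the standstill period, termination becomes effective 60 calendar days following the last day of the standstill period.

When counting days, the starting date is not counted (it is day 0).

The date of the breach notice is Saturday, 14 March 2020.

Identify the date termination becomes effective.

Adding 45 calendar days to 14 March 2020 gives 28 April 2020, which is the last day of the mitigation period.
The last day of the standstill period: 28 April 2020 + 29 days = 27 May 2020.
The date termination becomes effective: 60 calendar days after 27 May 2020 is 26 July 2020.

26 July 2020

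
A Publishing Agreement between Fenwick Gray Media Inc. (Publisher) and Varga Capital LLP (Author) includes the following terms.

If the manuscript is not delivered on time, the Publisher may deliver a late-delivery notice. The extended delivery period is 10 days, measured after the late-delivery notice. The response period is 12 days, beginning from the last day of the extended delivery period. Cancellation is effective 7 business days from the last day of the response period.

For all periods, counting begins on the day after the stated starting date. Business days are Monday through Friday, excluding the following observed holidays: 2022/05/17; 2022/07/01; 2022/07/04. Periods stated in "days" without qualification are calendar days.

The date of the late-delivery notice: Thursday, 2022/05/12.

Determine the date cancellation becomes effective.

The last day of the extended delivery period: 2022/05/12 + 10 days = 2022/05/22.
The last day of the response period: 12 calendar days after 2022/05/22 is 2022/06/03.
The date cancellation becomes effective: 7 business days after Friday, 2022/06/03, skipping weekends — Jun 6, Jun 7, Jun 8, Jun 9, Jun 10, Jun 13, Jun 14 — lands on Tuesday, 2022/06/14.

2022/06/14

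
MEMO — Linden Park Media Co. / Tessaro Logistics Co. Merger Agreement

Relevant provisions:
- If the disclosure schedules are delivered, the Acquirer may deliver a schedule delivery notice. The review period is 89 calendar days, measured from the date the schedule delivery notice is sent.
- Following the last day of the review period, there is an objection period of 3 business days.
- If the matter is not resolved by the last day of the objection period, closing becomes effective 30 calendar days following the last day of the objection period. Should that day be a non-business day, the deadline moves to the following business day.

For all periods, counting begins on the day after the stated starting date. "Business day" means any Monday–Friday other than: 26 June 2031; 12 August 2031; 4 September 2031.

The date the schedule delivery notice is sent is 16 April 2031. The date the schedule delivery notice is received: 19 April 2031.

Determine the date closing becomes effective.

The last day of the review period: 89 calendar days after 16 April 2031 is 14 July 2031.
The last day of the objection period: 3 business days after Monday, 14 July 2031, skipping weekends — Jul 15, Jul 16, Jul 17 — lands on Thursday, 17 July 2031.
The date closing becomes effective: 30 calendar days after 17 July 2031 is 16 August 2031. That falls on a Saturday, so it rolls to the next business day, Monday, 18 August 2031.

18 August 2031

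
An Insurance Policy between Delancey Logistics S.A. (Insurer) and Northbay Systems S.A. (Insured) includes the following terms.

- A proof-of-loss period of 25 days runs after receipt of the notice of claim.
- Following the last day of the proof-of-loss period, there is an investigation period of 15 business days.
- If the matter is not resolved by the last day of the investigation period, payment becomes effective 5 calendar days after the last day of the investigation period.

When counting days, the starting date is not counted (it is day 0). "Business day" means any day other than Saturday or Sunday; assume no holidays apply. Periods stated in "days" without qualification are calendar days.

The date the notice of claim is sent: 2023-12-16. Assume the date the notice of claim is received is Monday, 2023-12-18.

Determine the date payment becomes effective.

The last day of the proof-of-loss period: 25 calendar days after 2023-12-18 is 2024-01-12.
The last day of the investigation period: counting 15 business days from Friday, 2024-01-12 (Jan 15, Jan 16, Jan 17, Jan 18, …, Jan 31, Feb 1, Feb 2, skipping weekends) reaches Friday, 2024-02-02.
The date payment becomes effective: 2024-02-02 + 5 days = 2024-02-07.

2024-02-07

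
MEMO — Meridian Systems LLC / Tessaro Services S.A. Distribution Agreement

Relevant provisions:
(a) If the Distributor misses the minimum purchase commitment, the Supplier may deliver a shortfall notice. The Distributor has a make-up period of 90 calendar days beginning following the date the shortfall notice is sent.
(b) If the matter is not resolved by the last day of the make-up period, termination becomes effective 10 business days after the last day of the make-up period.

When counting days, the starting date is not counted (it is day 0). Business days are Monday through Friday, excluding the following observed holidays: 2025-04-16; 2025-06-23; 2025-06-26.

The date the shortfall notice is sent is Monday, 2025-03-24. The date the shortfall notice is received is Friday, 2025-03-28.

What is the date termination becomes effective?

The last day of the make-up period: 2025-03-24 + 90 days = 2025-06-22.
The date termination becomes effective: counting 10 business days from Sunday, 2025-06-22 (Jun 24, Jun 25, Jun 27, Jun 30, Jul 1, Jul 2, Jul 3, Jul 4, Jul 7, Jul 8, skipping weekends and the listed holidays on Jun 23, Jun 26) reaches Tuesday, 2025-07-08.

2025-07-08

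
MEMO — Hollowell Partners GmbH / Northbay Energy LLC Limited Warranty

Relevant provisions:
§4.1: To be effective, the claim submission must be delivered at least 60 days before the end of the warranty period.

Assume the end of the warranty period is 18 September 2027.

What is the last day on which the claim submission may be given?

20 July 2027

Counting back 60 calendar days from 18 September 2027 gives 20 July 2027.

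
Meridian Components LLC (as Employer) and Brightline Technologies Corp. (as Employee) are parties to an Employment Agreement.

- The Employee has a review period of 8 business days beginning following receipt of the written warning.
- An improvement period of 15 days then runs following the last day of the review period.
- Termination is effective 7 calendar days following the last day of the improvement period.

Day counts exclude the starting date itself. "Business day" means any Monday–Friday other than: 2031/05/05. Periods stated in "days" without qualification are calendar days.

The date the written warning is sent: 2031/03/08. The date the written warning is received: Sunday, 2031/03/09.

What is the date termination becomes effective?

2031/04/10

The last day of the review period: counting 8 business days from Sunday, 2031/03/09 (Mar 10, Mar 11, Mar 12, Mar 13, Mar 14, Mar 17, Mar 18, Mar 19, skipping weekends) reaches Wednesday, 2031/03/19.
The last day of the improvement period: 15 calendar days after 2031/03/19 is 2031/04/03.
Adding 7 calendar days to 2031/04/03 gives 2031/04/10, which is the date termination becomes effective.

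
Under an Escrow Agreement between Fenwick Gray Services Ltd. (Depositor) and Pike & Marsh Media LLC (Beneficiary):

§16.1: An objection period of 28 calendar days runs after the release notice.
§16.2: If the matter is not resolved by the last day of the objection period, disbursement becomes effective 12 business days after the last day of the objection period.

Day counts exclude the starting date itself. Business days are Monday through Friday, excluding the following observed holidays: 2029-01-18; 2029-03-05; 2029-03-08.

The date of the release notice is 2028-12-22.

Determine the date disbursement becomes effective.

The last day of the objection period: 28 calendar days after 2028-12-22 is 2029-01-19.
The date disbursement becomes effective: 12 business days after Friday, 2029-01-19, skipping weekends — Jan 22, Jan 23, Jan 24, Jan 25, …, Feb 2, Feb 5, Feb 6 — lands on Tuesday, 2029-02-06.

2029-02-06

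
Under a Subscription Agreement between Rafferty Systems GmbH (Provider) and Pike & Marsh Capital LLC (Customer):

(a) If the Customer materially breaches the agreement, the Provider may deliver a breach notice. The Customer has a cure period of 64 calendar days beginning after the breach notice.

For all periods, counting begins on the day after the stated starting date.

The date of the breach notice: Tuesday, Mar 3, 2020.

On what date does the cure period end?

Adding 64 calendar days to Mar 3, 2020 gives May 6, 2020, which is the last day of the cure period.

May 6, 2020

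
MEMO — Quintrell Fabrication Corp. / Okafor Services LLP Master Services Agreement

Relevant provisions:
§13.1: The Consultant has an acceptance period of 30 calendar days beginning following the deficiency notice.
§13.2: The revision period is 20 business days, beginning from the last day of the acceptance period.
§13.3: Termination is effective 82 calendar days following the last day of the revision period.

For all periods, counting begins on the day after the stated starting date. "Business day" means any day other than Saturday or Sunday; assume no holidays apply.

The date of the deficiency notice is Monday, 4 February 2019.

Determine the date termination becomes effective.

Adding 30 calendar days to 4 February 2019 gives 6 March 2019, which is the last day of the acceptance period.
The last day of the revision period: 20 business days after Wednesday, 6 March 2019, skipping weekends — Mar 7, Mar 8, Mar 11, Mar 12, …, Apr 1, Apr 2, Apr 3 — lands on Wednesday, 3 April 2019.
Adding 82 calendar days to 3 April 2019 gives 24 June 2019, which is the date termination becomes effective.

24 June 2019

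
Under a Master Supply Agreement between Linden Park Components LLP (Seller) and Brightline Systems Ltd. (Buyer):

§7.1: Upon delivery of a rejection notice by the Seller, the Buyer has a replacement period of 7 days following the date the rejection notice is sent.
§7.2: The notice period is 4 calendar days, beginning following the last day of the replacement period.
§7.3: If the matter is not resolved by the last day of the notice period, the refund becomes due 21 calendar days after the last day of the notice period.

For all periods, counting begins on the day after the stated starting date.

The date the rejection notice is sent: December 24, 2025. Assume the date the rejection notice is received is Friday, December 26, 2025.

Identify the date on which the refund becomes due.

The last day of the replacement period: 7 calendar days after December 24, 2025 is December 31, 2025.
Adding 4 calendar days to December 31, 2025 gives January 4, 2026, which is the last day of the notice period.
The date on which the refund becomes due: 21 calendar days after January 4, 2026 is January 25, 2026.

January 25, 2026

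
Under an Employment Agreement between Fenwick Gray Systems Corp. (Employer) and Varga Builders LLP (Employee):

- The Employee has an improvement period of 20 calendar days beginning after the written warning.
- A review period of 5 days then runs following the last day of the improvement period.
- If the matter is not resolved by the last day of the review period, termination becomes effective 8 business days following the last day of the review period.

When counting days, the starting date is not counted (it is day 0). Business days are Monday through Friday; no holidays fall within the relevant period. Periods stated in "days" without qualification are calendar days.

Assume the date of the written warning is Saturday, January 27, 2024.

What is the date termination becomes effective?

March 4, 2024

Adding 20 calendar days to January 27, 2024 gives February 16, 2024, which is the last day of the improvement period.
The last day of the review period: 5 calendar days after February 16, 2024 is February 21, 2024.
The date termination becomes effective: counting 8 business days from Wednesday, February 21, 2024 (Feb 22, Feb 23, Feb 26, Feb 27, Feb 28, Feb 29, Mar 1, Mar 4, skipping weekends) reaches Monday, March 4, 2024.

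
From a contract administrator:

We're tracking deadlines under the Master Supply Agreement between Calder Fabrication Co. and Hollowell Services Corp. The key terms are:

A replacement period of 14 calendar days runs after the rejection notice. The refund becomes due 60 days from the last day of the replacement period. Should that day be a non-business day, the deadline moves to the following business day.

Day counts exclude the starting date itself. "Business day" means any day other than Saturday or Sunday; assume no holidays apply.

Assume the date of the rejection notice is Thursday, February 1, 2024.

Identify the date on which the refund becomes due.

The last day of the replacement period: February 1, 2024 + 14 days = February 15, 2024.
The date on which the refund becomes due: 60 calendar days after February 15, 2024 is April 15, 2024. April 15, 2024 is a Monday, so no roll-forward applies.

April 15, 2024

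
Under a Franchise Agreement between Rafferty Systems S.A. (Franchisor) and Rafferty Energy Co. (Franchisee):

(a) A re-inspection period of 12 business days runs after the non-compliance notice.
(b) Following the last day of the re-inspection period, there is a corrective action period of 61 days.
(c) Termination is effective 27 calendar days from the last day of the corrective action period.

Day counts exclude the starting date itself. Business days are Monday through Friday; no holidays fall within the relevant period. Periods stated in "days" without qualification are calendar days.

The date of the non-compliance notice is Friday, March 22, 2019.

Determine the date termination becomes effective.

July 6, 2019

From Friday, March 22, 2019, 12 business days (Mar 25, Mar 26, Mar 27, Mar 28, …, Apr 5, Apr 8, Apr 9, skipping weekends) brings us to Tuesday, April 9, 2019, which is the last day of the re-inspection period.
The last day of the corrective action period: April 9, 2019 + 61 days = June 9, 2019.
Adding 27 calendar days to June 9, 2019 gives July 6, 2019, which is the date termination becomes effective.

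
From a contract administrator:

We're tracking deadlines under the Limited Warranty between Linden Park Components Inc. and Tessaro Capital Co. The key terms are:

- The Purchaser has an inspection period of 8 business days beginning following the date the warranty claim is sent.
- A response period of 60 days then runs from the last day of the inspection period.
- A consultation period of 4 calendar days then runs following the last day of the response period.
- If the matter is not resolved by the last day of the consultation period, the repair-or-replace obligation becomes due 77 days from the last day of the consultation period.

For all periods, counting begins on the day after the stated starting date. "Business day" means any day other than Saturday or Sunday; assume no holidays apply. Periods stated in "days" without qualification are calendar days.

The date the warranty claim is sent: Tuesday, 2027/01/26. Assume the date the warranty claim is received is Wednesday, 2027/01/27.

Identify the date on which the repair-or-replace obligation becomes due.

2027/06/26

From Tuesday, 2027/01/26, 8 business days (Jan 27, Jan 28, Jan 29, Feb 1, Feb 2, Feb 3, Feb 4, Feb 5, skipping weekends) brings us to Friday, 2027/02/05, which is the last day of the inspection period.
The last day of the response period: 2027/02/05 + 60 days = 2027/04/06.
The last day of the consultation period: 2027/04/06 + 4 days = 2027/04/10.
Adding 77 calendar days to 2027/04/10 gives 2027/06/26, which is the date on which the repair-or-replace obligation becomes due.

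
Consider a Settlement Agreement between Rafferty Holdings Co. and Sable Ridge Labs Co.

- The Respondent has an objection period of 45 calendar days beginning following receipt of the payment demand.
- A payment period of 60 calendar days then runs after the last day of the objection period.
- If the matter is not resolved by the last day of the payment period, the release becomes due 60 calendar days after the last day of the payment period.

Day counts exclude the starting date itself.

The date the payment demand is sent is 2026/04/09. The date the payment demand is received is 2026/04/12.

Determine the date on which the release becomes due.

The last day of the objection period: 2026/04/12 + 45 days = 2026/05/27.
Adding 60 calendar days to 2026/05/27 gives 2026/07/26, which is the last day of the payment period.
The date on which the release becomes due: 60 calendar days after 2026/07/26 is 2026/09/24.

2026/09/24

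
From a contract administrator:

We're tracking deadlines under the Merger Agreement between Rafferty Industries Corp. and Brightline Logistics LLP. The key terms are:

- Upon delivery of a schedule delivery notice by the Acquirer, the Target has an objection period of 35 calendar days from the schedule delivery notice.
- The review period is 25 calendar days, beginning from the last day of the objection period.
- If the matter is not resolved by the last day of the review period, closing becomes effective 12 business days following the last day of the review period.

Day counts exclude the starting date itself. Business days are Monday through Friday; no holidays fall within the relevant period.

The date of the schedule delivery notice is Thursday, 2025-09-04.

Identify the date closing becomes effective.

2025-11-19

The last day of the objection period: 35 calendar days after 2025-09-04 is 2025-10-09.
The last day of the review period: 25 calendar days after 2025-10-09 is 2025-11-03.
From Monday, 2025-11-03, 12 business days (Nov 4, Nov 5, Nov 6, Nov 7, …, Nov 17, Nov 18, Nov 19, skipping weekends) brings us to Wednesday, 2025-11-19, which is the date closing becomes effective.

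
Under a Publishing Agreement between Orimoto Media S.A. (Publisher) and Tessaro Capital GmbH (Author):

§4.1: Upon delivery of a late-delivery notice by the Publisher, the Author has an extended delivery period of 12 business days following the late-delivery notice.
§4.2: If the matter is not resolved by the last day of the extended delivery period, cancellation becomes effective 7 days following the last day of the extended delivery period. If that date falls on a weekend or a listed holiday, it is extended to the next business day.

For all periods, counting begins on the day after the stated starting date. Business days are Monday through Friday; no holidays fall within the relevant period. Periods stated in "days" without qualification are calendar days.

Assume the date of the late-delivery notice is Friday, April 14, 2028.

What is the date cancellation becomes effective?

May 9, 2028

From Friday, April 14, 2028, 12 business days (Apr 17, Apr 18, Apr 19, Apr 20, …, Apr 28, May 1, May 2, skipping weekends) brings us to Tuesday, May 2, 2028, which is the last day of the extended delivery period.
Adding 7 calendar days to May 2, 2028 gives May 9, 2028, which is the date cancellation becomes effective. May 9, 2028 is a Tuesday, so no roll-forward applies.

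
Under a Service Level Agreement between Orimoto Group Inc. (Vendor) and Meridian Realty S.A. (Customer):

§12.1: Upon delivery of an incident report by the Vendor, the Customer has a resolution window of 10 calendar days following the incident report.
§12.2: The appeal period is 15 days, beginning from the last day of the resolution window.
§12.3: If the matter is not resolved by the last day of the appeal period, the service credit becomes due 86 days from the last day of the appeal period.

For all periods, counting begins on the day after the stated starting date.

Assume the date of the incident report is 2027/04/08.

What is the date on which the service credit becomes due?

The last day of the resolution window: 10 calendar days after 2027/04/08 is 2027/04/18.
The last day of the appeal period: 15 calendar days after 2027/04/18 is 2027/05/03.
The date on which the service credit becomes due: 2027/05/03 + 86 days = 2027/07/28.

2027/07/28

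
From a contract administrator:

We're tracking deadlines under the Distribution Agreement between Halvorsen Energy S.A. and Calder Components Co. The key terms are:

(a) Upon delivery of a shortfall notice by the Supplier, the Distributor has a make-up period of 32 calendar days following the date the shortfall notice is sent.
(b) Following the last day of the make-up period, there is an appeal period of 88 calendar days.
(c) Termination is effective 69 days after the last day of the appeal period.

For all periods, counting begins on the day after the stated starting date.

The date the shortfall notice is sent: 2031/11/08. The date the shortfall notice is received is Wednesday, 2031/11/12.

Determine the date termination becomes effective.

2032/05/15

The last day of the make-up period: 32 calendar days after 2031/11/08 is 2031/12/10.
Adding 88 calendar days to 2031/12/10 gives 2032/03/07, which is the last day of the appeal period.
The date termination becomes effective: 2032/03/07 + 69 days = 2032/05/15.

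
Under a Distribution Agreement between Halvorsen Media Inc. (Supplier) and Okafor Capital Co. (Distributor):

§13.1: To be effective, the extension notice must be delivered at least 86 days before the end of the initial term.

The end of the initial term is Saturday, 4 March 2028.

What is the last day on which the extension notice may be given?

9 December 2027

4 March 2028 minus 86 days is 9 December 2027.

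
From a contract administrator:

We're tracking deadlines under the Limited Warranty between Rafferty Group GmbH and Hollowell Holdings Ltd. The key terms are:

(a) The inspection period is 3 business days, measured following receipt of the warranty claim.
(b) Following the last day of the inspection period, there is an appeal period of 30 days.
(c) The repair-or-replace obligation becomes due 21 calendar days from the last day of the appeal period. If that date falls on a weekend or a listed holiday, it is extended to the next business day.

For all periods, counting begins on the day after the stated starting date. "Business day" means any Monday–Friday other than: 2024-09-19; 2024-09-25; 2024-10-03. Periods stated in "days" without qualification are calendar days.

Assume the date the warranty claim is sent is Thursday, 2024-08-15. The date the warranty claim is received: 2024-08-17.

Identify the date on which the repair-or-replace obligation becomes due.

From Saturday, 2024-08-17, 3 business days (Aug 19, Aug 20, Aug 21, skipping weekends) brings us to Wednesday, 2024-08-21, which is the last day of the inspection period.
The last day of the appeal period: 2024-08-21 + 30 days = 2024-09-20.
The date on which the repair-or-replace obligation becomes due: 21 calendar days after 2024-09-20 is 2024-10-11. 2024-10-11 is a Friday and is not a listed holiday, so no roll-forward applies.

2024-10-11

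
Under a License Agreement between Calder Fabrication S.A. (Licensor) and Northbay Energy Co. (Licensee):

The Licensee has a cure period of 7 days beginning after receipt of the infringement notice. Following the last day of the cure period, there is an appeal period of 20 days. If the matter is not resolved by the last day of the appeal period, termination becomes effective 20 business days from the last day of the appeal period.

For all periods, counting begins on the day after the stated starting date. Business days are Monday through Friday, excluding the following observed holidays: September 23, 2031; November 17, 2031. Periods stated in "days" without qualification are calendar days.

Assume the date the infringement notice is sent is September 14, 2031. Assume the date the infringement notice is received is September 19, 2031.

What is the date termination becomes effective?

November 13, 2031

Adding 7 calendar days to September 19, 2031 gives September 26, 2031, which is the last day of the cure period.
The last day of the appeal period: September 26, 2031 + 20 days = October 16, 2031.
The date termination becomes effective: 20 business days after Thursday, October 16, 2031, skipping weekends — Oct 17, Oct 20, Oct 21, Oct 22, …, Nov 11, Nov 12, Nov 13 — lands on Thursday, November 13, 2031.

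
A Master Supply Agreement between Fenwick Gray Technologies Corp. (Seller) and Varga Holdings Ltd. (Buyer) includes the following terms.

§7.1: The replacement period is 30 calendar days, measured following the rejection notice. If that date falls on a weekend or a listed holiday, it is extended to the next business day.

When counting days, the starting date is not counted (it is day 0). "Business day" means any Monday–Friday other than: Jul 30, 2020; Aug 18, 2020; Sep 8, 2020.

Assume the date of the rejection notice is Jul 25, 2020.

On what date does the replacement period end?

Aug 24, 2020

The last day of the replacement period: 30 calendar days after Jul 25, 2020 is Aug 24, 2020. Aug 24, 2020 is a Monday and is not a listed holiday, so no roll-forward applies.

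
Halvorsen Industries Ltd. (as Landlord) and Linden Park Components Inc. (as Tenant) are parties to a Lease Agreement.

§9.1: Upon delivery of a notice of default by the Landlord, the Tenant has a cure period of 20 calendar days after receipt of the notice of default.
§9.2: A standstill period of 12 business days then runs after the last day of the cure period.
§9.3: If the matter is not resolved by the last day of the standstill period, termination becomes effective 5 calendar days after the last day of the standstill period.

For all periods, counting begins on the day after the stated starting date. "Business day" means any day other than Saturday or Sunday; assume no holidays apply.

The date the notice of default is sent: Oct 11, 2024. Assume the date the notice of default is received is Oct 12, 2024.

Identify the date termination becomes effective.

Nov 24, 2024

The last day of the cure period: Oct 12, 2024 + 20 days = Nov 1, 2024.
From Friday, Nov 1, 2024, 12 business days (Nov 4, Nov 5, Nov 6, Nov 7, …, Nov 15, Nov 18, Nov 19, skipping weekends) brings us to Tuesday, Nov 19, 2024, which is the last day of the standstill period.
The date termination becomes effective: Nov 19, 2024 + 5 days = Nov 24, 2024.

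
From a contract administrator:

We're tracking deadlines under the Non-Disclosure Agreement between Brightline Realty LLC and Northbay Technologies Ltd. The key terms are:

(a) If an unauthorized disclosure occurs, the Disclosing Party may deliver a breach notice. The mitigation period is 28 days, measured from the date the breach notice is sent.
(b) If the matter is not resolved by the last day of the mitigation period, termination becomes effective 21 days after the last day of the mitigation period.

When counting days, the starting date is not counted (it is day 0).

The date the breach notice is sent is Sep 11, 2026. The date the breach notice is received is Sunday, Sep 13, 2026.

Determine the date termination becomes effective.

Oct 30, 2026

The last day of the mitigation period: Sep 11, 2026 + 28 days = Oct 9, 2026.
The date termination becomes effective: Oct 9, 2026 + 21 days = Oct 30, 2026.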